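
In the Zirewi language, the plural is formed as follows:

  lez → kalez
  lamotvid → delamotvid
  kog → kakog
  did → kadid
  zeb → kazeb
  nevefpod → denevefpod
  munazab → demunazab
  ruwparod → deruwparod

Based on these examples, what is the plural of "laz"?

kalaz

munazab and zeb both end in -b yet inflect differently (demunazab, kazeb), so the final letter is not what conditions the rule; the number of vowels is.
"laz" has 1 vowel. The stems with 1 vowel (kog → kakog, zeb → kazeb, did → kadid) add the prefix ka-.
The other pattern: stems with 3 vowels add the prefix de-.
So laz → kalaz.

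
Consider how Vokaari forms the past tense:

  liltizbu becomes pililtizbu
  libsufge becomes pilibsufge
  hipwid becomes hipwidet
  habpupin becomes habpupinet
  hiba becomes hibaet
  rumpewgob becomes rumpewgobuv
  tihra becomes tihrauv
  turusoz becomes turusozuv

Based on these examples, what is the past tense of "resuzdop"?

resuzdopuv

hiba and tihra both end in -a yet inflect differently (hibaet, tihrauv), so the final letter is not what conditions the rule; the first letter is.
"resuzdop" begins with r-. The one such stem in the data (rumpewgob → rumpewgobuv) adds -uv, so the same rule applies.
The other patterns: stems beginning with l- add the prefix pi-; stems beginning with h- add -et.
So resuzdop → resuzdopuv.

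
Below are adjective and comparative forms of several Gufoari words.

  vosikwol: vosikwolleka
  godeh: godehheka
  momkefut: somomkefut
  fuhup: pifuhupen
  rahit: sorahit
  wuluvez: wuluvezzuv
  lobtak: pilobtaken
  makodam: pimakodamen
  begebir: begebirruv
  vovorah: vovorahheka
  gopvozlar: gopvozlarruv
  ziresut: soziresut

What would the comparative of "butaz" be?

butazzuv

"butaz" ends in -z. The one such stem in the data (wuluvez → wuluvezzuv) doubles the final consonant and adds -uv (as do gopvozlar, begebir), so the same rule applies.
So butaz → butazzuv.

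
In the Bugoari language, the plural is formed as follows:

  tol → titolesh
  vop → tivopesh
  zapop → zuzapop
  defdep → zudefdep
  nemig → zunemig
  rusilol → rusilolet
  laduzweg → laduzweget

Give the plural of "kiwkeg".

zukiwkeg

vop and zapop both end in -p yet inflect differently (tivopesh, zuzapop), so the final letter is not what conditions the rule; the number of vowels is.
"kiwkeg" has 2 vowels. The stems with 2 vowels (zapop → zuzapop, defdep → zudefdep, nemig → zunemig) add the prefix zu-.
So kiwkeg → zukiwkeg.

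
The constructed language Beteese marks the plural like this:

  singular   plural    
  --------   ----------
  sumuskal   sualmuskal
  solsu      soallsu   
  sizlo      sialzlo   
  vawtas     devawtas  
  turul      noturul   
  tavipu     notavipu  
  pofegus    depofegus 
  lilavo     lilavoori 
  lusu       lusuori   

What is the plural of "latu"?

"latu" begins with l-. The stems beginning with l- (lilavo → lilavoori, lusu → lusuori) add -ori.
The other patterns: stems beginning with t- add the prefix no-; stems beginning with s- insert -al- after the first vowel; stems beginning with p- or v- add the prefix de-.
So latu → latuori.

latuori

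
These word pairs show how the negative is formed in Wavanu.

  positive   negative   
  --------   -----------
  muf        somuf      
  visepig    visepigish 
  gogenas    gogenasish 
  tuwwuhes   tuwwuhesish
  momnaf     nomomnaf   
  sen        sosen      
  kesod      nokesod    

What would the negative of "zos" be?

muf and momnaf both end in -f yet inflect differently (somuf, nomomnaf), so the final letter is not what conditions the rule; the number of vowels is.
"zos" has 1 vowel. The stems with 1 vowel (muf → somuf, sen → sosen) add the prefix so-.
So zos → sozos.

sozos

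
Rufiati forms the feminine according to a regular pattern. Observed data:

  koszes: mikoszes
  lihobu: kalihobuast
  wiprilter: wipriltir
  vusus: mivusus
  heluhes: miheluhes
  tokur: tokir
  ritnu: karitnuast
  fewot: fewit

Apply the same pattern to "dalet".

ritnu and vusus both have last vowel 'u' yet inflect differently (karitnuast, mivusus), so the last vowel is not what conditions the rule; the final letter is.
"dalet" ends in -t. The one such stem in the data (fewot → fewit) changes the last vowel to 'i' (as do wiprilter, tokur), so the same rule applies.
The other patterns: stems ending in -u add ka- … -ast around the stem; stems ending in -s add the prefix mi-.
So dalet → dalit.

dalit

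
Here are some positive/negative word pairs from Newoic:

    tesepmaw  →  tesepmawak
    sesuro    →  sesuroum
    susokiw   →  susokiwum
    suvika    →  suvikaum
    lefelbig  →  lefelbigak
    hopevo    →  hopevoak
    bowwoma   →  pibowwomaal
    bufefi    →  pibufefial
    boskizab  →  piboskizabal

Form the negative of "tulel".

suvika and bowwoma both end in -a yet inflect differently (suvikaum, pibowwomaal), so the final letter is not what conditions the rule; the first letter is.
"tulel" begins with t-. The one such stem in the data (tesepmaw → tesepmawak) adds -ak, so the same rule applies.
The other patterns: stems beginning with s- add -um; stems beginning with b- add pi- … -al around the stem.
So tulel → tulelak.

tulelak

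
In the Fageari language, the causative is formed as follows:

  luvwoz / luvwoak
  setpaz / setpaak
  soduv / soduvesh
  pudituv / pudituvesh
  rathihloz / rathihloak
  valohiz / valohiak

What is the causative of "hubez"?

hubeak

setpaz and soduv both begin with s- yet inflect differently (setpaak, soduvesh), so the first letter is not what conditions the rule; the final letter is.
"hubez" ends in -z. The stems ending in -z (luvwoz → luvwoak, rathihloz → rathihloak, valohiz → valohiak) drop the final letter and add -ak.
The other pattern: stems ending in -v add -esh.
So hubez → hubeak.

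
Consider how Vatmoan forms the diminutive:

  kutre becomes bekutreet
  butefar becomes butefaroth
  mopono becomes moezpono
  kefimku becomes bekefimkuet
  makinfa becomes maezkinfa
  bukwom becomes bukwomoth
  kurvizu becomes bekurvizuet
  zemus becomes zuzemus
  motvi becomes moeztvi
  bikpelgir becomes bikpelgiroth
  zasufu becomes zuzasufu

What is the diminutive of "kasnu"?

kurvizu and zasufu both end in -u yet inflect differently (bekurvizuet, zuzasufu), so the final letter is not what conditions the rule; the first letter is.
"kasnu" begins with k-. The stems beginning with k- (kutre → bekutreet, kurvizu → bekurvizuet, kefimku → bekefimkuet) add be- … -et around the stem.
So kasnu → bekasnuet.

bekasnuet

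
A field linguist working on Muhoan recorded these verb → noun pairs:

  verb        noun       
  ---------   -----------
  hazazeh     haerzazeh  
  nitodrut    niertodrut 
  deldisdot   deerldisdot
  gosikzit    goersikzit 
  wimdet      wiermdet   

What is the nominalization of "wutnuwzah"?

wuertnuwzah

Every pair shown (hazazeh → haerzazeh, nitodrut → niertodrut, deldisdot → deerldisdot, …) follows the same rule: insert -er- after the first vowel.
So wutnuwzah → wuertnuwzah.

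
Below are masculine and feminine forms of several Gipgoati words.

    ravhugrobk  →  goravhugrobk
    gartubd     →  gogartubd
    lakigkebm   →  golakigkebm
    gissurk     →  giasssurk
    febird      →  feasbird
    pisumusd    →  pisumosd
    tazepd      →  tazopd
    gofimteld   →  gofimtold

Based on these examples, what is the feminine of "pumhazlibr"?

gopumhazlibr

ravhugrobk and gissurk both end in -k yet inflect differently (goravhugrobk, giasssurk), so the final letter is not what conditions the rule; the second-to-last letter is.
"pumhazlibr" has second-to-last letter 'b'. The stems whose second-to-last letter is 'b' (ravhugrobk → goravhugrobk, gartubd → gogartubd, lakigkebm → golakigkebm) add the prefix go-.
The other patterns: stems whose second-to-last letter is 'r' insert -as- after the first vowel; stems whose second-to-last letter is 'l', 'p' or 's' change the last vowel to 'o'.
So pumhazlibr → gopumhazlibr.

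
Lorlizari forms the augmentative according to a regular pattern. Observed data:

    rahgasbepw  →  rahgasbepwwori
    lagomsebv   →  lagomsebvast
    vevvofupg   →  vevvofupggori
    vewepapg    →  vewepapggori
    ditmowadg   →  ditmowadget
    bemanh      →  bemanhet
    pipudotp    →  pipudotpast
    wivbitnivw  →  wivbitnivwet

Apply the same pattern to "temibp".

temibpast

vewepapg and ditmowadg both end in -g yet inflect differently (vewepapggori, ditmowadget), so the final letter is not what conditions the rule; the second-to-last letter is.
"temibp" has second-to-last letter 'b'. The one such stem in the data (lagomsebv → lagomsebvast) adds -ast, so the same rule applies.
The other patterns: stems whose second-to-last letter is 'p' double the final consonant and add -ori; stems whose second-to-last letter is 'd', 'n' or 'v' add -et.
So temibp → temibpast.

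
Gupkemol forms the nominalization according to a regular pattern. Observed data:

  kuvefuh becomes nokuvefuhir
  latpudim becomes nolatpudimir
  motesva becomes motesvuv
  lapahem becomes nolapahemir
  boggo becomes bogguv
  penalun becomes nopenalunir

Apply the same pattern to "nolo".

lapahem and motesva both have 3 vowels yet inflect differently (nolapahemir, motesvuv), so the number of vowels is not what conditions the rule; whether the stem ends in a vowel or a consonant is.
"nolo" ends in a vowel. The stems ending in a vowel (motesva → motesvuv, boggo → bogguv) drop the final letter and add -uv.
The other pattern: stems ending in a consonant add no- … -ir around the stem.
So nolo → noluv.

noluv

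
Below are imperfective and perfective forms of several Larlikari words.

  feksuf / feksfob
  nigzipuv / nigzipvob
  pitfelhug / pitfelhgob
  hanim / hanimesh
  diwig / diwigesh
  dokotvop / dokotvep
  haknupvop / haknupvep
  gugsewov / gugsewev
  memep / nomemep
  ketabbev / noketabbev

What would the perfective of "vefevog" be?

vefeveg

pitfelhug and diwig both end in -g yet inflect differently (pitfelhgob, diwigesh), so the final letter is not what conditions the rule; the last vowel is.
"vefevog" has last vowel 'o'. The stems whose last vowel is 'o' (dokotvop → dokotvep, haknupvop → haknupvep, gugsewov → gugsewev) change the last vowel to 'e'.
So vefevog → vefeveg.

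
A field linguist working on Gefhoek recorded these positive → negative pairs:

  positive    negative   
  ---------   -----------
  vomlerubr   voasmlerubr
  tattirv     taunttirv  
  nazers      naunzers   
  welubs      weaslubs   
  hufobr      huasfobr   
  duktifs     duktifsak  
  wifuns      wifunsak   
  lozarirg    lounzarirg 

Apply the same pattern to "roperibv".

roasperibv

welubs and nazers both end in -s yet inflect differently (weaslubs, naunzers), so the final letter is not what conditions the rule; the second-to-last letter is.
"roperibv" has second-to-last letter 'b'. The stems whose second-to-last letter is 'b' (hufobr → huasfobr, vomlerubr → voasmlerubr, welubs → weaslubs) insert -as- after the first vowel.
So roperibv → roasperibv.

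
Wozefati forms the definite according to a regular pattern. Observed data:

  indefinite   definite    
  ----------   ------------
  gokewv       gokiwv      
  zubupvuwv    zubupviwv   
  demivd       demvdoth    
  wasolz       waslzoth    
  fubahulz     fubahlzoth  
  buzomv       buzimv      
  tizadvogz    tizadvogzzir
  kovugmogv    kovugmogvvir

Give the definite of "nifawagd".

wasolz and tizadvogz both end in -z yet inflect differently (waslzoth, tizadvogzzir), so the final letter is not what conditions the rule; the second-to-last letter is.
"nifawagd" has second-to-last letter 'g'. The stems whose second-to-last letter is 'g' (tizadvogz → tizadvogzzir, kovugmogv → kovugmogvvir) double the final consonant and add -ir.
So nifawagd → nifawagddir.

nifawagddir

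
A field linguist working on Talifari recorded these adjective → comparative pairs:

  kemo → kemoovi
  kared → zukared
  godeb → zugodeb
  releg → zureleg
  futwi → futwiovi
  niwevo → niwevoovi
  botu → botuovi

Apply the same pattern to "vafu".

kared and kemo both begin with k- yet inflect differently (zukared, kemoovi), so the first letter is not what conditions the rule; whether the stem ends in a vowel or a consonant is.
"vafu" ends in a vowel. The stems ending in a vowel (futwi → futwiovi, botu → botuovi, kemo → kemoovi) add -ovi.
The other pattern: stems ending in a consonant add the prefix zu-.
So vafu → vafuovi.

vafuovi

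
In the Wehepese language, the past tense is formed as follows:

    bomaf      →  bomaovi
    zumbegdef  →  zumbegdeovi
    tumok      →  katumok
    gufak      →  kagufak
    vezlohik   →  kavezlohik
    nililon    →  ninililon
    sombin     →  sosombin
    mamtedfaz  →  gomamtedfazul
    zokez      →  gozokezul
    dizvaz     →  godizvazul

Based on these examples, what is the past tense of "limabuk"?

kalimabuk

"limabuk" ends in -k. The stems ending in -k (tumok → katumok, gufak → kagufak, vezlohik → kavezlohik) add the prefix ka-.
So limabuk → kalimabuk.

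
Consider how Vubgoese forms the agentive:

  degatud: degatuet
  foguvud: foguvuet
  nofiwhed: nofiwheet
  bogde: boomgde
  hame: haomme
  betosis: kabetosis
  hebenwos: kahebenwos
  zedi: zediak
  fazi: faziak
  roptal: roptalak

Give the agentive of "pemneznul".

pemneznulak

nofiwhed and bogde both have last vowel 'e' yet inflect differently (nofiwheet, boomgde), so the last vowel is not what conditions the rule; the final letter is.
"pemneznul" ends in -l. The one such stem in the data (roptal → roptalak) adds -ak, so the same rule applies.
The other patterns: stems ending in -d drop the final letter and add -et; stems ending in -e insert -om- after the first vowel; stems ending in -s add the prefix ka-.
So pemneznul → pemneznulak.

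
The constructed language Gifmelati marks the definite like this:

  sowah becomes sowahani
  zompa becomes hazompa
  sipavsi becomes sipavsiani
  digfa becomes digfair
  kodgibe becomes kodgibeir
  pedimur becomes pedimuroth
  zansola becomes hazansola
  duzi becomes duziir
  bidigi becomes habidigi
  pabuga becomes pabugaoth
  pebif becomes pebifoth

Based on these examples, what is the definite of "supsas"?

bidigi and sipavsi both end in -i yet inflect differently (habidigi, sipavsiani), so the final letter is not what conditions the rule; the first letter is.
"supsas" begins with s-. The stems beginning with s- (sowah → sowahani, sipavsi → sipavsiani) add -ani.
So supsas → supsasani.

supsasani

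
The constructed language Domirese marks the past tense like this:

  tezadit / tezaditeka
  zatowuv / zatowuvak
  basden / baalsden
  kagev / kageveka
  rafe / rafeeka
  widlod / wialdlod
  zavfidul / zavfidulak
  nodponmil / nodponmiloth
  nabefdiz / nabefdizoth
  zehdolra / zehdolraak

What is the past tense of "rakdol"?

"rakdol" begins with r-. The one such stem in the data (rafe → rafeeka) adds -eka, so the same rule applies.
So rakdol → rakdoleka.

rakdoleka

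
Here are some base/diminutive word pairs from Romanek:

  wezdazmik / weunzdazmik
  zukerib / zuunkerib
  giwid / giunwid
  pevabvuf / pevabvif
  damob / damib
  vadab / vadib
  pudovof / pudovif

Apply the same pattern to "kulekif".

zukerib and damob both end in -b yet inflect differently (zuunkerib, damib), so the final letter is not what conditions the rule; the last vowel is.
"kulekif" has last vowel 'i'. The stems whose last vowel is 'i' (wezdazmik → weunzdazmik, zukerib → zuunkerib, giwid → giunwid) insert -un- after the first vowel.
The other pattern: stems whose last vowel is 'a', 'o' or 'u' change the last vowel to 'i'.
So kulekif → kuunlekif.

kuunlekif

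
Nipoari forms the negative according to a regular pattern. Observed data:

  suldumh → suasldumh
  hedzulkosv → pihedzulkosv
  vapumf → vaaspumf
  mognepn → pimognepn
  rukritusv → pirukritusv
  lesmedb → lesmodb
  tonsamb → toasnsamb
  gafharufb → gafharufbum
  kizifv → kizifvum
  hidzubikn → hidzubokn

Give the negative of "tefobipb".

pitefobipb

"tefobipb" has second-to-last letter 'p'. The one such stem in the data (mognepn → pimognepn) adds the prefix pi-, so the same rule applies.
The other patterns: stems whose second-to-last letter is 'm' insert -as- after the first vowel; stems whose second-to-last letter is 'f' add -um; stems whose second-to-last letter is 'd' or 'k' change the last vowel to 'o'.
So tefobipb → pitefobipb.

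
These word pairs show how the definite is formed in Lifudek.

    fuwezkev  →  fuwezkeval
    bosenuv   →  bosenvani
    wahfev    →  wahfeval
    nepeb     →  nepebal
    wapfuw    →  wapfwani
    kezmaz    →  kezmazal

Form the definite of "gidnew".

gidnewal

bosenuv and wahfev both end in -v yet inflect differently (bosenvani, wahfeval), so the final letter is not what conditions the rule; the last vowel is.
"gidnew" has last vowel 'e'. The stems whose last vowel is 'e' (nepeb → nepebal, wahfev → wahfeval, fuwezkev → fuwezkeval) add -al.
The other pattern: stems whose last vowel is 'u' delete the last vowel and add -ani.
So gidnew → gidnewal.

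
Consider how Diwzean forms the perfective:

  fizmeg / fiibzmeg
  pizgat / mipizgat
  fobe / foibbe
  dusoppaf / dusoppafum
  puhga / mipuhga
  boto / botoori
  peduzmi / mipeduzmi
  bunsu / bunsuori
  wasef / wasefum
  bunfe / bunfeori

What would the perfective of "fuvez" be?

"fuvez" begins with f-. The stems beginning with f- (fizmeg → fiibzmeg, fobe → foibbe) insert -ib- after the first vowel.
So fuvez → fuibvez.

fuibvez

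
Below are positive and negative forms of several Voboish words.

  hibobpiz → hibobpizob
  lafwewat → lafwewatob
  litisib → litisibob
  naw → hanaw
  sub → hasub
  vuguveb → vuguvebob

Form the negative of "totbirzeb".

totbirzebob

"totbirzeb" has 3 vowels. The stems with 3 vowels (vuguveb → vuguvebob, litisib → litisibob, lafwewat → lafwewatob) add -ob.
So totbirzeb → totbirzebob.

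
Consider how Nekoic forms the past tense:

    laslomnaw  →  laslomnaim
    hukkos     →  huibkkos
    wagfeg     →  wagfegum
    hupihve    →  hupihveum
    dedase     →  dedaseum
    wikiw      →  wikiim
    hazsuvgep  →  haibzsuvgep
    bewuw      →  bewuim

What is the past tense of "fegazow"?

fegazoim

"fegazow" ends in -w. The stems ending in -w (wikiw → wikiim, bewuw → bewuim, laslomnaw → laslomnaim) drop the final letter and add -im.
The other patterns: stems ending in -e or -g add -um; stems ending in -p or -s insert -ib- after the first vowel.
So fegazow → fegazoim.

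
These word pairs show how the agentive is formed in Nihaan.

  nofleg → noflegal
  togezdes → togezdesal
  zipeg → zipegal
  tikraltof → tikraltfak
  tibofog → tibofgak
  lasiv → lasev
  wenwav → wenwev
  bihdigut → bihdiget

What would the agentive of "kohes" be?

kohesal

"kohes" has last vowel 'e'. The stems whose last vowel is 'e' (nofleg → noflegal, togezdes → togezdesal, zipeg → zipegal) add -al.
So kohes → kohesal.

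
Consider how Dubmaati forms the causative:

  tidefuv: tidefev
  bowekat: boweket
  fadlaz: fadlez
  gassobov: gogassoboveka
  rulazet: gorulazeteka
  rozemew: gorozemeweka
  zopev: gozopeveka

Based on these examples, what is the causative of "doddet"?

tidefuv and gassobov both end in -v yet inflect differently (tidefev, gogassoboveka), so the final letter is not what conditions the rule; the last vowel is.
"doddet" has last vowel 'e'. The stems whose last vowel is 'e' (rulazet → gorulazeteka, rozemew → gorozemeweka, zopev → gozopeveka) add go- … -eka around the stem.
So doddet → gododdeteka.

gododdeteka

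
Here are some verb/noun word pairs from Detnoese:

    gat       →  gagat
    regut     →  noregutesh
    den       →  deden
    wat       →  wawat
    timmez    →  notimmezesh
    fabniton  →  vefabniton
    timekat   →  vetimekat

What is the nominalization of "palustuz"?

vepalustuz

wat and regut both end in -t yet inflect differently (wawat, noregutesh), so the final letter is not what conditions the rule; the number of vowels is.
"palustuz" has 3 vowels. The stems with 3 vowels (timekat → vetimekat, fabniton → vefabniton) add the prefix ve-.
So palustuz → vepalustuz.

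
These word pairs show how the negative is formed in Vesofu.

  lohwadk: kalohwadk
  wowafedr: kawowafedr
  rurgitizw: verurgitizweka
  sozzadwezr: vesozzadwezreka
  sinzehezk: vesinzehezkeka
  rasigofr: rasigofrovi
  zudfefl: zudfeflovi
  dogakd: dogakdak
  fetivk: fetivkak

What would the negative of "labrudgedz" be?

kalabrudgedz

wowafedr and sozzadwezr both end in -r yet inflect differently (kawowafedr, vesozzadwezreka), so the final letter is not what conditions the rule; the second-to-last letter is.
"labrudgedz" has second-to-last letter 'd'. The stems whose second-to-last letter is 'd' (lohwadk → kalohwadk, wowafedr → kawowafedr) add the prefix ka-.
So labrudgedz → kalabrudgedz.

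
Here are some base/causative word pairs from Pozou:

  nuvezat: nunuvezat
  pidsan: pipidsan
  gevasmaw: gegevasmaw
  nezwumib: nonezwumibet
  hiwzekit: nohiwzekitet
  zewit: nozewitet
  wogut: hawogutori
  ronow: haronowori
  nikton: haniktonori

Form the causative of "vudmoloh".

nuvezat and hiwzekit both end in -t yet inflect differently (nunuvezat, nohiwzekitet), so the final letter is not what conditions the rule; the last vowel is.
"vudmoloh" has last vowel 'o'. The stems whose last vowel is 'o' (ronow → haronowori, nikton → haniktonori) add ha- … -ori around the stem.
The other patterns: stems whose last vowel is 'a' repeat the first consonant+vowel as a prefix; stems whose last vowel is 'i' add no- … -et around the stem.
So vudmoloh → havudmolohori.

havudmolohori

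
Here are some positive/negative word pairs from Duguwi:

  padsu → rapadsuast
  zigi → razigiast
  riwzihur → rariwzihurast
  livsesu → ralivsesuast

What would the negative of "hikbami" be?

Every pair shown (padsu → rapadsuast, zigi → razigiast, riwzihur → rariwzihurast, …) follows the same rule: add ra- … -ast around the stem.
So hikbami → rahikbamiast.

rahikbamiast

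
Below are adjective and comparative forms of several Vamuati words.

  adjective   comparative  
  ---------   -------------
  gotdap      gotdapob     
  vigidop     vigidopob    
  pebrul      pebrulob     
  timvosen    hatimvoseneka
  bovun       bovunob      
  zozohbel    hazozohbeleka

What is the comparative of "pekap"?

timvosen and bovun both end in -n yet inflect differently (hatimvoseneka, bovunob), so the final letter is not what conditions the rule; the last vowel is.
"pekap" has last vowel 'a'. The one such stem in the data (gotdap → gotdapob) adds -ob, so the same rule applies.
So pekap → pekapob.

pekapob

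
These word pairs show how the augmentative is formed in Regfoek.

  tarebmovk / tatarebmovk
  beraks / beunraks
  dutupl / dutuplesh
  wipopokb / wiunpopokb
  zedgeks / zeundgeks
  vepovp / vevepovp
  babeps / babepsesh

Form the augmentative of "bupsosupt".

bupsosuptesh

"bupsosupt" has second-to-last letter 'p'. The stems whose second-to-last letter is 'p' (babeps → babepsesh, dutupl → dutuplesh) add -esh.
The other patterns: stems whose second-to-last letter is 'k' insert -un- after the first vowel; stems whose second-to-last letter is 'v' repeat the first consonant+vowel as a prefix.
So bupsosupt → bupsosuptesh.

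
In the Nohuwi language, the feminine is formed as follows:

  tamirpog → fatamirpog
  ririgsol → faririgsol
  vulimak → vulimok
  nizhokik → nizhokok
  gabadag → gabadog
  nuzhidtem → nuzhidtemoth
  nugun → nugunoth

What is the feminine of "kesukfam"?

tamirpog and gabadag both end in -g yet inflect differently (fatamirpog, gabadog), so the final letter is not what conditions the rule; the last vowel is.
"kesukfam" has last vowel 'a'. The stems whose last vowel is 'a' (vulimak → vulimok, gabadag → gabadog) change the last vowel to 'o'.
The other patterns: stems whose last vowel is 'o' add the prefix fa-; stems whose last vowel is 'e' or 'u' add -oth.
So kesukfam → kesukfom.

kesukfom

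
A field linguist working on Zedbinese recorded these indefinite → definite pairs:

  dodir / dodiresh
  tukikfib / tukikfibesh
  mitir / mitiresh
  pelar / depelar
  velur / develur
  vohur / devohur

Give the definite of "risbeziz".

risbezizesh

dodir and pelar both end in -r yet inflect differently (dodiresh, depelar), so the final letter is not what conditions the rule; the last vowel is.
"risbeziz" has last vowel 'i'. The stems whose last vowel is 'i' (dodir → dodiresh, tukikfib → tukikfibesh, mitir → mitiresh) add -esh.
The other pattern: stems whose last vowel is 'a' or 'u' add the prefix de-.
So risbeziz → risbezizesh.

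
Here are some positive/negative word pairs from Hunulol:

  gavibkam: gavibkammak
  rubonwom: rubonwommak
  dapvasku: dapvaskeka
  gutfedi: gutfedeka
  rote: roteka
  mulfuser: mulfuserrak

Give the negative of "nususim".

"nususim" ends in a consonant. The stems ending in a consonant (mulfuser → mulfuserrak, gavibkam → gavibkammak, rubonwom → rubonwommak) double the final consonant and add -ak.
The other pattern: stems ending in a vowel drop the final letter and add -eka.
So nususim → nususimmak.

nususimmak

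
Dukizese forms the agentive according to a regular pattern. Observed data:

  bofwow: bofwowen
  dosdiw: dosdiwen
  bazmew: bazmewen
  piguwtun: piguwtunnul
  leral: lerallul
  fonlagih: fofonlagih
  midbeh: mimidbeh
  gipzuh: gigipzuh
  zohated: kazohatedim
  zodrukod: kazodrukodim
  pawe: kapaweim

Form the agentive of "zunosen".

zunosennul

dosdiw and fonlagih both have last vowel 'i' yet inflect differently (dosdiwen, fofonlagih), so the last vowel is not what conditions the rule; the final letter is.
"zunosen" ends in -n. The one such stem in the data (piguwtun → piguwtunnul) doubles the final consonant and adds -ul (as does leral), so the same rule applies.
So zunosen → zunosennul.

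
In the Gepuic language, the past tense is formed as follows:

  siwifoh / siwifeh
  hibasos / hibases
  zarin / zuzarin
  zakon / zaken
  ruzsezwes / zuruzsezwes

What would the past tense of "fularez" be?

zufularez

hibasos and ruzsezwes both end in -s yet inflect differently (hibases, zuruzsezwes), so the final letter is not what conditions the rule; the last vowel is.
"fularez" has last vowel 'e'. The one such stem in the data (ruzsezwes → zuruzsezwes) adds the prefix zu-, so the same rule applies.
The other pattern: stems whose last vowel is 'o' change the last vowel to 'e'.
So fularez → zufularez.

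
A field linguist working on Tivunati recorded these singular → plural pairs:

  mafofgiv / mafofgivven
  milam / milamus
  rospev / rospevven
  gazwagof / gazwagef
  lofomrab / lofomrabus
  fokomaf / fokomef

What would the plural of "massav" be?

fokomaf and milam both have last vowel 'a' yet inflect differently (fokomef, milamus), so the last vowel is not what conditions the rule; the final letter is.
"massav" ends in -v. The stems ending in -v (rospev → rospevven, mafofgiv → mafofgivven) double the final consonant and add -en.
So massav → massavven.

massavven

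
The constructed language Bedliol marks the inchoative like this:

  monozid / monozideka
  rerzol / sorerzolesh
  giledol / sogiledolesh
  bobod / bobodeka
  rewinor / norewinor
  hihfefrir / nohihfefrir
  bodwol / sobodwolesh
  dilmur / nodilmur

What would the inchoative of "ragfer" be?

bobod and rerzol both have last vowel 'o' yet inflect differently (bobodeka, sorerzolesh), so the last vowel is not what conditions the rule; the final letter is.
"ragfer" ends in -r. The stems ending in -r (dilmur → nodilmur, hihfefrir → nohihfefrir, rewinor → norewinor) add the prefix no-.
So ragfer → noragfer.

noragfer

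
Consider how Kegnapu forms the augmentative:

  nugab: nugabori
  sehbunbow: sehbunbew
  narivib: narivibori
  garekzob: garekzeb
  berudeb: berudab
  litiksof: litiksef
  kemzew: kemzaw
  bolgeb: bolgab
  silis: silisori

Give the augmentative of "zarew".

"zarew" has last vowel 'e'. The stems whose last vowel is 'e' (bolgeb → bolgab, kemzew → kemzaw, berudeb → berudab) change the last vowel to 'a'.
So zarew → zaraw.

zaraw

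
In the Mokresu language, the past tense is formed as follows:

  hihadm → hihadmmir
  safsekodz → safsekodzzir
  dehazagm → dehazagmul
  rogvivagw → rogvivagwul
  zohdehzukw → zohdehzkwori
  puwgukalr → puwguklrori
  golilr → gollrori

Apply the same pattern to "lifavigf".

lifavigful

hihadm and dehazagm both end in -m yet inflect differently (hihadmmir, dehazagmul), so the final letter is not what conditions the rule; the second-to-last letter is.
"lifavigf" has second-to-last letter 'g'. The stems whose second-to-last letter is 'g' (dehazagm → dehazagmul, rogvivagw → rogvivagwul) add -ul.
The other patterns: stems whose second-to-last letter is 'd' double the final consonant and add -ir; stems whose second-to-last letter is 'k' or 'l' delete the last vowel and add -ori.
So lifavigf → lifavigful.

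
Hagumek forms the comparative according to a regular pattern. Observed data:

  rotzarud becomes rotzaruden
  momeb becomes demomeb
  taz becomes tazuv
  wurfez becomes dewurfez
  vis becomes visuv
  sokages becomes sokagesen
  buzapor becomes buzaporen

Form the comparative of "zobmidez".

zobmidezen

taz and wurfez both end in -z yet inflect differently (tazuv, dewurfez), so the final letter is not what conditions the rule; the number of vowels is.
"zobmidez" has 3 vowels. The stems with 3 vowels (rotzarud → rotzaruden, sokages → sokagesen, buzapor → buzaporen) add -en.
The other patterns: stems with 1 vowel add -uv; stems with 2 vowels add the prefix de-.
So zobmidez → zobmidezen.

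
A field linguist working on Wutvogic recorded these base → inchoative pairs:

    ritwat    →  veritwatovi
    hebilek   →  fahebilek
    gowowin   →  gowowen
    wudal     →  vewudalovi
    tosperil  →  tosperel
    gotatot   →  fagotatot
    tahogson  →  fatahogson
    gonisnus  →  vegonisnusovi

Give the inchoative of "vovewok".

gowowin and tahogson both end in -n yet inflect differently (gowowen, fatahogson), so the final letter is not what conditions the rule; the last vowel is.
"vovewok" has last vowel 'o'. The stems whose last vowel is 'o' (gotatot → fagotatot, tahogson → fatahogson) add the prefix fa-.
So vovewok → favovewok.

favovewok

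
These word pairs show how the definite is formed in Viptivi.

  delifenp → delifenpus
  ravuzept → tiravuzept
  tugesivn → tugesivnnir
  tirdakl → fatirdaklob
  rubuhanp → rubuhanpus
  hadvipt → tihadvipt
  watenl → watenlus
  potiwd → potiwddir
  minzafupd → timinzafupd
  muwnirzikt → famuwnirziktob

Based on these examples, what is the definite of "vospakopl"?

"vospakopl" has second-to-last letter 'p'. The stems whose second-to-last letter is 'p' (hadvipt → tihadvipt, minzafupd → timinzafupd, ravuzept → tiravuzept) add the prefix ti-.
So vospakopl → tivospakopl.

tivospakopl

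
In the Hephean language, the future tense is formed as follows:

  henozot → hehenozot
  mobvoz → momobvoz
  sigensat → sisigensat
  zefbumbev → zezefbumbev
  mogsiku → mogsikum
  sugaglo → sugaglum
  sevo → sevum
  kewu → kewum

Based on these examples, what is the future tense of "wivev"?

wiwivev

"wivev" ends in a consonant. The stems ending in a consonant (henozot → hehenozot, mobvoz → momobvoz, sigensat → sisigensat) repeat the first consonant+vowel as a prefix.
The other pattern: stems ending in a vowel drop the final letter and add -um.
So wivev → wiwivev.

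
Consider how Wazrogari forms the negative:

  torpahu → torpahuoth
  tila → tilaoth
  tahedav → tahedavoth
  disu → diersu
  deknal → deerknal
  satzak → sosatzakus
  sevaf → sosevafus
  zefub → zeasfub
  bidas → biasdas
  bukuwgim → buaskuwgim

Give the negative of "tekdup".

tekdupoth

torpahu and disu both end in -u yet inflect differently (torpahuoth, diersu), so the final letter is not what conditions the rule; the first letter is.
"tekdup" begins with t-. The stems beginning with t- (torpahu → torpahuoth, tila → tilaoth, tahedav → tahedavoth) add -oth.
The other patterns: stems beginning with d- insert -er- after the first vowel; stems beginning with s- add so- … -us around the stem; stems beginning with b- or z- insert -as- after the first vowel.
So tekdup → tekdupoth.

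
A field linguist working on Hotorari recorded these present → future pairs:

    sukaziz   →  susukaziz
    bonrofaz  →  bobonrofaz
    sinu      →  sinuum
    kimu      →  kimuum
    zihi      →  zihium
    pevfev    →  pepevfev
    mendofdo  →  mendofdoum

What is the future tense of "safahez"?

sasafahez

"safahez" ends in a consonant. The stems ending in a consonant (pevfev → pepevfev, bonrofaz → bobonrofaz, sukaziz → susukaziz) repeat the first consonant+vowel as a prefix.
The other pattern: stems ending in a vowel add -um.
So safahez → sasafahez.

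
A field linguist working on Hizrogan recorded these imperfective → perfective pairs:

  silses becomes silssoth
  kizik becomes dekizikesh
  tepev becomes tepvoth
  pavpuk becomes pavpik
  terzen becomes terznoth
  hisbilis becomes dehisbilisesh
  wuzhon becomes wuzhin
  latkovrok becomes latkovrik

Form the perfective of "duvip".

hisbilis and silses both end in -s yet inflect differently (dehisbilisesh, silssoth), so the final letter is not what conditions the rule; the last vowel is.
"duvip" has last vowel 'i'. The stems whose last vowel is 'i' (kizik → dekizikesh, hisbilis → dehisbilisesh) add de- … -esh around the stem.
So duvip → deduvipesh.

deduvipesh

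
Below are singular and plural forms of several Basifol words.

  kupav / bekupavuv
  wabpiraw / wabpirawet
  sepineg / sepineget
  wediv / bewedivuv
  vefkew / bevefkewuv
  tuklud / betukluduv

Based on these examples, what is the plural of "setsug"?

besetsuguv

vefkew and wabpiraw both end in -w yet inflect differently (bevefkewuv, wabpirawet), so the final letter is not what conditions the rule; the number of vowels is.
"setsug" has 2 vowels. The stems with 2 vowels (kupav → bekupavuv, wediv → bewedivuv, tuklud → betukluduv) add be- … -uv around the stem.
The other pattern: stems with 3 vowels add -et.
So setsug → besetsuguv.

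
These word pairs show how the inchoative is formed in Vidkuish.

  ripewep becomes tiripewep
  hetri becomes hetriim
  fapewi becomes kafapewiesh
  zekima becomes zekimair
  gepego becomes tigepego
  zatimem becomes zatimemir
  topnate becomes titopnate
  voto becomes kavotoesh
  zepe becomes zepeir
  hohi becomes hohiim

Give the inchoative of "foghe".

kafogheesh

fapewi and hohi both end in -i yet inflect differently (kafapewiesh, hohiim), so the final letter is not what conditions the rule; the first letter is.
"foghe" begins with f-. The one such stem in the data (fapewi → kafapewiesh) adds ka- … -esh around the stem, so the same rule applies.
So foghe → kafogheesh.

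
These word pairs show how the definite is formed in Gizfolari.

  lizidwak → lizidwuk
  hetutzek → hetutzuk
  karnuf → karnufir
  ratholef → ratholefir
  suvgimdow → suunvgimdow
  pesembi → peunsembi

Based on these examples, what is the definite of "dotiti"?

hetutzek and ratholef both have last vowel 'e' yet inflect differently (hetutzuk, ratholefir), so the last vowel is not what conditions the rule; the final letter is.
"dotiti" ends in -i. The one such stem in the data (pesembi → peunsembi) inserts -un- after the first vowel (as does suvgimdow), so the same rule applies.
The other patterns: stems ending in -k change the last vowel to 'u'; stems ending in -f add -ir.
So dotiti → dountiti.

dountiti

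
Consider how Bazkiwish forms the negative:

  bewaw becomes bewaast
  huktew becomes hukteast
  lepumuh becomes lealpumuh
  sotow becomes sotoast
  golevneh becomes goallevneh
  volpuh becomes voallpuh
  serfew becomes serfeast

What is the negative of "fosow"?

huktew and golevneh both have last vowel 'e' yet inflect differently (hukteast, goallevneh), so the last vowel is not what conditions the rule; the final letter is.
"fosow" ends in -w. The stems ending in -w (huktew → hukteast, bewaw → bewaast, sotow → sotoast) drop the final letter and add -ast.
The other pattern: stems ending in -h insert -al- after the first vowel.
So fosow → fosoast.

fosoast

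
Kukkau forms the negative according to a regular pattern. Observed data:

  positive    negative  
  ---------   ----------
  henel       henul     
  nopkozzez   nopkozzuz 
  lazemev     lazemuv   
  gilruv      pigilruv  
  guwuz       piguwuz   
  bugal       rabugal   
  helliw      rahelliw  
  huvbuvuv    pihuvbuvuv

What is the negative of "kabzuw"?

"kabzuw" has last vowel 'u'. The stems whose last vowel is 'u' (gilruv → pigilruv, huvbuvuv → pihuvbuvuv, guwuz → piguwuz) add the prefix pi-.
So kabzuw → pikabzuw.

pikabzuw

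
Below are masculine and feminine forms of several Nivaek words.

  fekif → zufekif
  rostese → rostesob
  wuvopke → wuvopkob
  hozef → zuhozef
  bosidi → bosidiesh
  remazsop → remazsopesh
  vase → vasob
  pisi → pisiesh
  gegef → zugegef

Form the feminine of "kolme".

kolmob

gegef and wuvopke both have last vowel 'e' yet inflect differently (zugegef, wuvopkob), so the last vowel is not what conditions the rule; the final letter is.
"kolme" ends in -e. The stems ending in -e (wuvopke → wuvopkob, rostese → rostesob, vase → vasob) drop the final letter and add -ob.
The other patterns: stems ending in -f add the prefix zu-; stems ending in -i or -p add -esh.
So kolme → kolmob.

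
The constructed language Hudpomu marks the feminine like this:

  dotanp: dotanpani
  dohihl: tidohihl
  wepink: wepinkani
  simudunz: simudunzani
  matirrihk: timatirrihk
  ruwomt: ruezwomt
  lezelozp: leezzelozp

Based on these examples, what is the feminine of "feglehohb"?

tifeglehohb

matirrihk and wepink both end in -k yet inflect differently (timatirrihk, wepinkani), so the final letter is not what conditions the rule; the second-to-last letter is.
"feglehohb" has second-to-last letter 'h'. The stems whose second-to-last letter is 'h' (dohihl → tidohihl, matirrihk → timatirrihk) add the prefix ti-.
The other patterns: stems whose second-to-last letter is 'n' add -ani; stems whose second-to-last letter is 'm' or 'z' insert -ez- after the first vowel.
So feglehohb → tifeglehohb.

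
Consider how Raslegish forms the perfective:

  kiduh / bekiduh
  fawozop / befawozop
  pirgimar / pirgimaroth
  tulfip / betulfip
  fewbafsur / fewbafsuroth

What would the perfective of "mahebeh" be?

bemahebeh

fewbafsur and kiduh both have last vowel 'u' yet inflect differently (fewbafsuroth, bekiduh), so the last vowel is not what conditions the rule; the final letter is.
"mahebeh" ends in -h. The one such stem in the data (kiduh → bekiduh) adds the prefix be-, so the same rule applies.
The other pattern: stems ending in -r add -oth.
So mahebeh → bemahebeh.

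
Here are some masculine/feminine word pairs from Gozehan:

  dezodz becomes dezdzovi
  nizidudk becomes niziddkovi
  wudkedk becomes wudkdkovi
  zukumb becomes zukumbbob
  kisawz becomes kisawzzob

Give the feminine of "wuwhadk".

dezodz and kisawz both end in -z yet inflect differently (dezdzovi, kisawzzob), so the final letter is not what conditions the rule; the second-to-last letter is.
"wuwhadk" has second-to-last letter 'd'. The stems whose second-to-last letter is 'd' (dezodz → dezdzovi, nizidudk → niziddkovi, wudkedk → wudkdkovi) delete the last vowel and add -ovi.
The other pattern: stems whose second-to-last letter is 'm' or 'w' double the final consonant and add -ob.
So wuwhadk → wuwhdkovi.

wuwhdkovi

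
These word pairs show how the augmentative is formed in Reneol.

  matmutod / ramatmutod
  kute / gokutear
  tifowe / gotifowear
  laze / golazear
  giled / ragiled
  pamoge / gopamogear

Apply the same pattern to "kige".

"kige" ends in -e. The stems ending in -e (laze → golazear, pamoge → gopamogear, kute → gokutear) add go- … -ar around the stem.
So kige → gokigear.

gokigear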